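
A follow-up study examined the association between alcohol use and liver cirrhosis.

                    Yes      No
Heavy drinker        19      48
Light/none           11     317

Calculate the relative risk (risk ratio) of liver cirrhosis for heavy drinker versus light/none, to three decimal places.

8.456

Cells: a = 19, b = 48, c = 11, d = 317.
Risk in exposed = 19/67 = 0.28358; risk in unexposed = 11/328 = 0.03354.
RR = 0.28358 / 0.03354 = 8.45590
The risk among the exposed is 8.46 times that among the unexposed.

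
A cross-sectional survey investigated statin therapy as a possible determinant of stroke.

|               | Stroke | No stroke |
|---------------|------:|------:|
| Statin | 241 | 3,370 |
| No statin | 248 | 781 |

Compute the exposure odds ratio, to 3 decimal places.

0.225

Cells: a = 241, b = 3370, c = 248, d = 781.
OR = (a·d)/(b·c) = (241 × 781) / (3370 × 248) = 188221 / 835760 = 0.22521
Exposure is associated with lower odds of stroke (OR = 0.23 < 1).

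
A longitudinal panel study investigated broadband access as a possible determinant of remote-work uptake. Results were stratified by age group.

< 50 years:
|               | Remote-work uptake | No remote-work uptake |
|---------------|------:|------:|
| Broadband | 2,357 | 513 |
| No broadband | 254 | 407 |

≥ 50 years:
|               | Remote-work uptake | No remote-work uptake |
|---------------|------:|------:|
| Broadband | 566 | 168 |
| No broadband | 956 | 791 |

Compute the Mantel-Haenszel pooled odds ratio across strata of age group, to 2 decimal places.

4.45

OR_MH = Σ(aᵢdᵢ/nᵢ) / Σ(bᵢcᵢ/nᵢ), where nᵢ is the stratum total.
Stratum 1 (< 50 years): n = 3531; a·d/n = 2357·407/3531 = 271.6791; b·c/n = 513·254/3531 = 36.9023
Stratum 2 (≥ 50 years): n = 2481; a·d/n = 566·791/2481 = 180.4538; b·c/n = 168·956/2481 = 64.7352
OR_MH = (271.6791 + 180.4538) / (36.9023 + 64.7352) = 452.1330 / 101.6375 = 4.44849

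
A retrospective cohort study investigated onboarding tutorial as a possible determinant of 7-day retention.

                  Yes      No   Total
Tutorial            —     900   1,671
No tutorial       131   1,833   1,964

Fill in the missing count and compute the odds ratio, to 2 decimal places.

11.99

The missing cell is in the exposed row: 1671 − 900 = 771.
So a = 771, b = 900, c = 131, d = 1833.
OR = (a·d)/(b·c) = (771 × 1833) / (900 × 131) = 1413243 / 117900 = 11.98679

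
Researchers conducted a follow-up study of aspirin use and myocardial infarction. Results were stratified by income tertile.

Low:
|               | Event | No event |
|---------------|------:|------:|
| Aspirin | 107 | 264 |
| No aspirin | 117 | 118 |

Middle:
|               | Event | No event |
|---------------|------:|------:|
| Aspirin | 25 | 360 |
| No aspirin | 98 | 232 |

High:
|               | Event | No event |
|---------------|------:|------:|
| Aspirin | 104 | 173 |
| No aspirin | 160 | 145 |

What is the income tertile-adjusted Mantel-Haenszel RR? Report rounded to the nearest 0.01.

0.54

RR_MH = Σ(aᵢ·n₀ᵢ/nᵢ) / Σ(cᵢ·n₁ᵢ/nᵢ), with n₁ᵢ = aᵢ+bᵢ (exposed), n₀ᵢ = cᵢ+dᵢ (unexposed), nᵢ = n₁ᵢ+n₀ᵢ.
Stratum 1 (Low): n₁ = 371, n₀ = 235, n = 606; a·n₀/n = 107·235/606 = 41.4934; c·n₁/n = 117·371/606 = 71.6287
Stratum 2 (Middle): n₁ = 385, n₀ = 330, n = 715; a·n₀/n = 25·330/715 = 11.5385; c·n₁/n = 98·385/715 = 52.7692
Stratum 3 (High): n₁ = 277, n₀ = 305, n = 582; a·n₀/n = 104·305/582 = 54.5017; c·n₁/n = 160·277/582 = 76.1512
RR_MH = (41.4934 + 11.5385 + 54.5017) / (71.6287 + 52.7692 + 76.1512) = 107.5336 / 200.5491 = 0.53620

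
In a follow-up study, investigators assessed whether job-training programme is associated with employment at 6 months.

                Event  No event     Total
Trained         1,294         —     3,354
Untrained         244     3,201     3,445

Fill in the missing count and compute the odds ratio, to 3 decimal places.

8.241

The missing cell is in the exposed row: 3354 − 1294 = 2060.
So a = 1294, b = 2060, c = 244, d = 3201.
OR = (a·d)/(b·c) = (1294 × 3201) / (2060 × 244) = 4142094 / 502640 = 8.24068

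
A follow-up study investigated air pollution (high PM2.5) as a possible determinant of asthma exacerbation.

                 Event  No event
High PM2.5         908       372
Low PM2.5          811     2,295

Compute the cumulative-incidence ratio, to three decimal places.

2.717

Cells: a = 908, b = 372, c = 811, d = 2295.
Risk in exposed = 908/1280 = 0.70937; risk in unexposed = 811/3106 = 0.26111.
RR = 0.70937 / 0.26111 = 2.71679
The risk among the exposed is 2.72 times that among the unexposed.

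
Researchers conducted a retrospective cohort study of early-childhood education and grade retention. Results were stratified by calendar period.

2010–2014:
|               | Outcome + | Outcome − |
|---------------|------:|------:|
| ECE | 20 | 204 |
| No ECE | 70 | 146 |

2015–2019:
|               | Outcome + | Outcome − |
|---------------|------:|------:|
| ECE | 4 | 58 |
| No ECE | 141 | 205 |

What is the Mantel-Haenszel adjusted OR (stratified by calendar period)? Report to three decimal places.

OR_MH = Σ(aᵢdᵢ/nᵢ) / Σ(bᵢcᵢ/nᵢ), where nᵢ is the stratum total.
Stratum 1 (2010–2014): n = 440; a·d/n = 20·146/440 = 6.6364; b·c/n = 204·70/440 = 32.4545
Stratum 2 (2015–2019): n = 408; a·d/n = 4·205/408 = 2.0098; b·c/n = 58·141/408 = 20.0441
OR_MH = (6.6364 + 2.0098) / (32.4545 + 20.0441) = 8.6462 / 52.4987 = 0.16469

0.165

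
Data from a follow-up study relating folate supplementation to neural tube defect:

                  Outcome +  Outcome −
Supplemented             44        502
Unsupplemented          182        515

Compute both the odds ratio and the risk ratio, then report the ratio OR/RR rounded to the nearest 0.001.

Cells: a = 44, b = 502, c = 182, d = 515.
OR = (44·515)/(502·182) = 22660/91364 = 0.24802
Risk in exposed = 44/546 = 0.08059; risk in unexposed = 182/697 = 0.26112; RR = 0.30862
OR/RR = 0.24802 / 0.30862 = 0.80364
The outcome is not rare, so the OR lies further from 1 than the RR.

0.804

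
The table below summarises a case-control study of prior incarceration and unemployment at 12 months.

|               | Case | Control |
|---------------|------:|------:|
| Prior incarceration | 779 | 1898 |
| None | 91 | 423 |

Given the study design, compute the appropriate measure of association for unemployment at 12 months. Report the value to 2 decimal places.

Cells: a = 779, b = 1898, c = 91, d = 423.
This is a case-control study: participants were sampled on outcome status, so risks in the source population cannot be estimated directly — relative risk is not valid here. The odds ratio is the appropriate measure.
OR = (a·d)/(b·c) = (779 × 423) / (1898 × 91) = 329517 / 172718 = 1.90783

1.91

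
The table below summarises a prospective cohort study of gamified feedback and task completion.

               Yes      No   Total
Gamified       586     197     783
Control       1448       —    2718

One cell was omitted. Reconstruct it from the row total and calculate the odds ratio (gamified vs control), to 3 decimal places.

The missing cell is in the unexposed row: 2718 − 1448 = 1270.
So a = 586, b = 197, c = 1448, d = 1270.
OR = (a·d)/(b·c) = (586 × 1270) / (197 × 1448) = 744220 / 285256 = 2.60895

2.609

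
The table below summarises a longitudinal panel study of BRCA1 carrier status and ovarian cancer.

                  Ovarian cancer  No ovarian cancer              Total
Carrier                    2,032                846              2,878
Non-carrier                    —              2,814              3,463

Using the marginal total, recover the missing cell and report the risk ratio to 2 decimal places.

3.77

The missing cell is in the unexposed row: 3463 − 2814 = 649.
So a = 2032, b = 846, c = 649, d = 2814.
RR = [a/(a+b)] / [c/(c+d)] = (2032/2878) / (649/3463) = 0.70605/0.18741 = 3.76739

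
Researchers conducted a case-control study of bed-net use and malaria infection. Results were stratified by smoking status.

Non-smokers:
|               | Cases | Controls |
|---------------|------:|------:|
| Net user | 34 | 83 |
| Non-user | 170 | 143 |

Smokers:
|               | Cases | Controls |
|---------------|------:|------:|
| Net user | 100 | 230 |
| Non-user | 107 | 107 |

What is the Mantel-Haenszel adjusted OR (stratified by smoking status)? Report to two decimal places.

OR_MH = Σ(aᵢdᵢ/nᵢ) / Σ(bᵢcᵢ/nᵢ), where nᵢ is the stratum total.
Stratum 1 (Non-smokers): n = 430; a·d/n = 34·143/430 = 11.3070; b·c/n = 83·170/430 = 32.8140
Stratum 2 (Smokers): n = 544; a·d/n = 100·107/544 = 19.6691; b·c/n = 230·107/544 = 45.2390
OR_MH = (11.3070 + 19.6691) / (32.8140 + 45.2390) = 30.9761 / 78.0529 = 0.39686

0.40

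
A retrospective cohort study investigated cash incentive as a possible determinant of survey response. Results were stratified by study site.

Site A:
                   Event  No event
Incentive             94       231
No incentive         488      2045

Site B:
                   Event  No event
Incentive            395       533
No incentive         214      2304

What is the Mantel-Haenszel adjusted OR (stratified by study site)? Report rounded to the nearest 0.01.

4.57

OR_MH = Σ(aᵢdᵢ/nᵢ) / Σ(bᵢcᵢ/nᵢ), where nᵢ is the stratum total.
Stratum 1 (Site A): n = 2858; a·d/n = 94·2045/2858 = 67.2603; b·c/n = 231·488/2858 = 39.4430
Stratum 2 (Site B): n = 3446; a·d/n = 395·2304/3446 = 264.0975; b·c/n = 533·214/3446 = 33.0998
OR_MH = (67.2603 + 264.0975) / (39.4430 + 33.0998) = 331.3578 / 72.5428 = 4.56776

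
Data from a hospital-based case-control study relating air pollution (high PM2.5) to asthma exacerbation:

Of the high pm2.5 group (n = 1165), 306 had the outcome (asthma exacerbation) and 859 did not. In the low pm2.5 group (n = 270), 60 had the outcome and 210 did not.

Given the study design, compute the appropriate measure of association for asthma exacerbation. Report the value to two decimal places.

1.25

From the description: a = 306, b = 859, c = 60, d = 210.
This is a hospital-based case-control study: participants were sampled on outcome status, so risks in the source population cannot be estimated directly — relative risk is not valid here. The odds ratio is the appropriate measure.
OR = (a·d)/(b·c) = (306 × 210) / (859 × 60) = 64260 / 51540 = 1.24680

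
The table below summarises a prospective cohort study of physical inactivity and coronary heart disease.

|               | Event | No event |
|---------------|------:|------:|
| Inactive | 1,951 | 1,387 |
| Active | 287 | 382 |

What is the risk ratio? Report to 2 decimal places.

Cells: a = 1951, b = 1387, c = 287, d = 382.
Risk in exposed = 1951/3338 = 0.58448; risk in unexposed = 287/669 = 0.42900.
RR = 0.58448 / 0.42900 = 1.36243
The risk among the exposed is 1.36 times that among the unexposed.

1.36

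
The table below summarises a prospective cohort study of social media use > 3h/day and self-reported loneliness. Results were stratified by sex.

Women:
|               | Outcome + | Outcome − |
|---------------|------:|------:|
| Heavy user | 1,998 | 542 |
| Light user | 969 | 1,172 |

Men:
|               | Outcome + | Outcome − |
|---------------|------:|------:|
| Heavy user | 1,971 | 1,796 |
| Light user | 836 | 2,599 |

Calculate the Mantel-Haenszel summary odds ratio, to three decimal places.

OR_MH = Σ(aᵢdᵢ/nᵢ) / Σ(bᵢcᵢ/nᵢ), where nᵢ is the stratum total.
Stratum 1 (Women): n = 4681; a·d/n = 1998·1172/4681 = 500.2470; b·c/n = 542·969/4681 = 112.1978
Stratum 2 (Men): n = 7202; a·d/n = 1971·2599/7202 = 711.2787; b·c/n = 1796·836/7202 = 208.4776
OR_MH = (500.2470 + 711.2787) / (112.1978 + 208.4776) = 1211.5256 / 320.6755 = 3.77804

3.778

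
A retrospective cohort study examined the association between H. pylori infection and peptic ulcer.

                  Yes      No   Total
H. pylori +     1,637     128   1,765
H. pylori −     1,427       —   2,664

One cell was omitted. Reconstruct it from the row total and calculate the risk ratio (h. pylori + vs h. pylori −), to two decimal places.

The missing cell is in the unexposed row: 2664 − 1427 = 1237.
So a = 1637, b = 128, c = 1427, d = 1237.
RR = [a/(a+b)] / [c/(c+d)] = (1637/1765) / (1427/2664) = 0.92748/0.53566 = 1.73147

1.73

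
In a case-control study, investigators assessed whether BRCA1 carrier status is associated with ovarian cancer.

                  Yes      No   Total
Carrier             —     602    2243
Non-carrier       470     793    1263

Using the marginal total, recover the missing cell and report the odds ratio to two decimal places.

4.60

The missing cell is in the exposed row: 2243 − 602 = 1641.
So a = 1641, b = 602, c = 470, d = 793.
OR = (a·d)/(b·c) = (1641 × 793) / (602 × 470) = 1301313 / 282940 = 4.59925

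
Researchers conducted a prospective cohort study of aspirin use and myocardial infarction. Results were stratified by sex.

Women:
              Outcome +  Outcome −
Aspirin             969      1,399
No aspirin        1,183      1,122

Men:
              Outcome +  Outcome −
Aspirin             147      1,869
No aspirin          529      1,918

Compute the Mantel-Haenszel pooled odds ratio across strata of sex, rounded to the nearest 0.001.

0.514

OR_MH = Σ(aᵢdᵢ/nᵢ) / Σ(bᵢcᵢ/nᵢ), where nᵢ is the stratum total.
Stratum 1 (Women): n = 4673; a·d/n = 969·1122/4673 = 232.6595; b·c/n = 1399·1183/4673 = 354.1658
Stratum 2 (Men): n = 4463; a·d/n = 147·1918/4463 = 63.1741; b·c/n = 1869·529/4463 = 221.5328
OR_MH = (232.6595 + 63.1741) / (354.1658 + 221.5328) = 295.8336 / 575.6987 = 0.51387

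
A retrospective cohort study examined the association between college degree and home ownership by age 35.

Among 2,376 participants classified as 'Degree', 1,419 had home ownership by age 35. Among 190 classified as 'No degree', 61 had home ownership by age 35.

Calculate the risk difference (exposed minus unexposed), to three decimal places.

From the description: a = 1419, b = 957, c = 61, d = 129.
Risk in exposed = 1419/2376 = 0.597222; risk in unexposed = 61/190 = 0.321053.
Risk difference = 0.597222 − 0.321053 = 0.276170

0.276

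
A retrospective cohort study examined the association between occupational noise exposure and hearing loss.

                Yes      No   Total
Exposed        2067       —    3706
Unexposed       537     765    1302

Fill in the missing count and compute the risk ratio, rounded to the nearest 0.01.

The missing cell is in the exposed row: 3706 − 2067 = 1639.
So a = 2067, b = 1639, c = 537, d = 765.
RR = [a/(a+b)] / [c/(c+d)] = (2067/3706) / (537/1302) = 0.55774/0.41244 = 1.35230

1.35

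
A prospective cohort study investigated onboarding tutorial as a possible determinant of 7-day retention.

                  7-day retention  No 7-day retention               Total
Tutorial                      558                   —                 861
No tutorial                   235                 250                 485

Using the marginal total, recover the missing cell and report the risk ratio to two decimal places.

1.34

The missing cell is in the exposed row: 861 − 558 = 303.
So a = 558, b = 303, c = 235, d = 250.
RR = [a/(a+b)] / [c/(c+d)] = (558/861) / (235/485) = 0.64808/0.48454 = 1.33753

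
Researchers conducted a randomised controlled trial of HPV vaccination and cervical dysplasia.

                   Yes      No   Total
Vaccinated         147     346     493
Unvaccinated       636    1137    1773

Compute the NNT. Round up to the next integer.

Risk in treated group = 147/493 = 0.29817; risk in control = 636/1773 = 0.35871.
Absolute risk reduction = 0.35871 − 0.29817 = 0.06054
NNT = 1 / ARR = 1 / 0.06054 = 16.518 → round up → 17

17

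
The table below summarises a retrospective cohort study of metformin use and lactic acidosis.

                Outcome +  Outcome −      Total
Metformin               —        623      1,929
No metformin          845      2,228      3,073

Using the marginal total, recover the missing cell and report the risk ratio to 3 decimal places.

The missing cell is in the exposed row: 1929 − 623 = 1306.
So a = 1306, b = 623, c = 845, d = 2228.
RR = [a/(a+b)] / [c/(c+d)] = (1306/1929) / (845/3073) = 0.67703/0.27498 = 2.46216

2.462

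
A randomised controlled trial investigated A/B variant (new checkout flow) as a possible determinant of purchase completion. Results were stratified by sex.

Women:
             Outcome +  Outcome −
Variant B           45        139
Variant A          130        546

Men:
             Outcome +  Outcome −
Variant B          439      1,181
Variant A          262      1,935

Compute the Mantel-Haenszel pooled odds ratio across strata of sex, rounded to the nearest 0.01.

2.46

OR_MH = Σ(aᵢdᵢ/nᵢ) / Σ(bᵢcᵢ/nᵢ), where nᵢ is the stratum total.
Stratum 1 (Women): n = 860; a·d/n = 45·546/860 = 28.5698; b·c/n = 139·130/860 = 21.0116
Stratum 2 (Men): n = 3817; a·d/n = 439·1935/3817 = 222.5478; b·c/n = 1181·262/3817 = 81.0642
OR_MH = (28.5698 + 222.5478) / (21.0116 + 81.0642) = 251.1176 / 102.0758 = 2.46011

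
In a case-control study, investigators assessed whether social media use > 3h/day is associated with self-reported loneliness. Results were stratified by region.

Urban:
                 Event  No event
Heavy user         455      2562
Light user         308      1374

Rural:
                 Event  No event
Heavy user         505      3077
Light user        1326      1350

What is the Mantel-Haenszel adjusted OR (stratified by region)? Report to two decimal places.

OR_MH = Σ(aᵢdᵢ/nᵢ) / Σ(bᵢcᵢ/nᵢ), where nᵢ is the stratum total.
Stratum 1 (Urban): n = 4699; a·d/n = 455·1374/4699 = 133.0432; b·c/n = 2562·308/4699 = 167.9285
Stratum 2 (Rural): n = 6258; a·d/n = 505·1350/6258 = 108.9406; b·c/n = 3077·1326/6258 = 651.9818
OR_MH = (133.0432 + 108.9406) / (167.9285 + 651.9818) = 241.9838 / 819.9103 = 0.29513

0.30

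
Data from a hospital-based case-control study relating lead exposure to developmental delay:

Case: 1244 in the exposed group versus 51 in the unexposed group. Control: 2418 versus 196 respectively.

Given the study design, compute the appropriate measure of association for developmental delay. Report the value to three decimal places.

From the description: a = 1244, b = 2418, c = 51, d = 196.
This is a hospital-based case-control study: participants were sampled on outcome status, so risks in the source population cannot be estimated directly — relative risk is not valid here. The odds ratio is the appropriate measure.
OR = (a·d)/(b·c) = (1244 × 196) / (2418 × 51) = 243824 / 123318 = 1.97720

1.977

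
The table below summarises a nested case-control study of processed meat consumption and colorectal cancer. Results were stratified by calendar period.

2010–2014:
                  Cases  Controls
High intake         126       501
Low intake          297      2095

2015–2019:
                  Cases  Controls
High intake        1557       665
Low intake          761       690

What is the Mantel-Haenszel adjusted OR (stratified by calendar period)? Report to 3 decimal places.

2.031

OR_MH = Σ(aᵢdᵢ/nᵢ) / Σ(bᵢcᵢ/nᵢ), where nᵢ is the stratum total.
Stratum 1 (2010–2014): n = 3019; a·d/n = 126·2095/3019 = 87.4362; b·c/n = 501·297/3019 = 49.2868
Stratum 2 (2015–2019): n = 3673; a·d/n = 1557·690/3673 = 292.4939; b·c/n = 665·761/3673 = 137.7797
OR_MH = (87.4362 + 292.4939) / (49.2868 + 137.7797) = 379.9301 / 187.0666 = 2.03099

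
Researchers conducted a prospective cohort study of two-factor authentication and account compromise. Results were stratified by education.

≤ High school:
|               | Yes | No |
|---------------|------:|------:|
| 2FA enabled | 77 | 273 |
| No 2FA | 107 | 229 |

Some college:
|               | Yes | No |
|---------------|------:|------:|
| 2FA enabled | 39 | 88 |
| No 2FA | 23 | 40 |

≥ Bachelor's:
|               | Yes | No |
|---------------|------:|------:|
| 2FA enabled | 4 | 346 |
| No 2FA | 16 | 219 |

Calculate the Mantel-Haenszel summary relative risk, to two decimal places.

RR_MH = Σ(aᵢ·n₀ᵢ/nᵢ) / Σ(cᵢ·n₁ᵢ/nᵢ), with n₁ᵢ = aᵢ+bᵢ (exposed), n₀ᵢ = cᵢ+dᵢ (unexposed), nᵢ = n₁ᵢ+n₀ᵢ.
Stratum 1 (≤ High school): n₁ = 350, n₀ = 336, n = 686; a·n₀/n = 77·336/686 = 37.7143; c·n₁/n = 107·350/686 = 54.5918
Stratum 2 (Some college): n₁ = 127, n₀ = 63, n = 190; a·n₀/n = 39·63/190 = 12.9316; c·n₁/n = 23·127/190 = 15.3737
Stratum 3 (≥ Bachelor's): n₁ = 350, n₀ = 235, n = 585; a·n₀/n = 4·235/585 = 1.6068; c·n₁/n = 16·350/585 = 9.5726
RR_MH = (37.7143 + 12.9316 + 1.6068) / (54.5918 + 15.3737 + 9.5726) = 52.2527 / 79.5382 = 0.65695

0.66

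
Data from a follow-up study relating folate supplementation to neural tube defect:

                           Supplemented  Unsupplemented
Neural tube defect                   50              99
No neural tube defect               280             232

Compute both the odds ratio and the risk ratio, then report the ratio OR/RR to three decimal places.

Reading the table with exposure as columns: a = 50 (Supplemented, case), b = 280 (Supplemented, non-case), c = 99 (Unsupplemented, case), d = 232.
OR = (50·232)/(280·99) = 11600/27720 = 0.41847
Risk in exposed = 50/330 = 0.15152; risk in unexposed = 99/331 = 0.29909; RR = 0.50658
OR/RR = 0.41847 / 0.50658 = 0.82607
The outcome is not rare, so the OR lies further from 1 than the RR.

0.826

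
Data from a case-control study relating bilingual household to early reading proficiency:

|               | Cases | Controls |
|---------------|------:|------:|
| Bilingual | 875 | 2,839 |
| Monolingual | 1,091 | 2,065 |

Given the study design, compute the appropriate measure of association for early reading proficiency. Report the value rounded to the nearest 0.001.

Cells: a = 875, b = 2839, c = 1091, d = 2065.
This is a case-control study: participants were sampled on outcome status, so risks in the source population cannot be estimated directly — relative risk is not valid here. The odds ratio is the appropriate measure.
OR = (a·d)/(b·c) = (875 × 2065) / (2839 × 1091) = 1806875 / 3097349 = 0.58336

0.583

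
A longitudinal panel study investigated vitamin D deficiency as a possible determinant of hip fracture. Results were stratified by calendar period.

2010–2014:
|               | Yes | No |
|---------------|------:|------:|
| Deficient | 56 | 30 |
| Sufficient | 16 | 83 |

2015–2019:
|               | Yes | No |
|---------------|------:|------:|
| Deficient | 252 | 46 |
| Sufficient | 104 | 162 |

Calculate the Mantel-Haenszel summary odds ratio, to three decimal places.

OR_MH = Σ(aᵢdᵢ/nᵢ) / Σ(bᵢcᵢ/nᵢ), where nᵢ is the stratum total.
Stratum 1 (2010–2014): n = 185; a·d/n = 56·83/185 = 25.1243; b·c/n = 30·16/185 = 2.5946
Stratum 2 (2015–2019): n = 564; a·d/n = 252·162/564 = 72.3830; b·c/n = 46·104/564 = 8.4823
OR_MH = (25.1243 + 72.3830) / (2.5946 + 8.4823) = 97.5073 / 11.0769 = 8.80279

8.803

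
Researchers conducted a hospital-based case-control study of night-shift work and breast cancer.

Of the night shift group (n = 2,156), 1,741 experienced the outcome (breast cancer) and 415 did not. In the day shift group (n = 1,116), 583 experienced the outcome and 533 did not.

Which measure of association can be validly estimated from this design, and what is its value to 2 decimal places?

From the description: a = 1741, b = 415, c = 583, d = 533.
This is a hospital-based case-control study: participants were sampled on outcome status, so risks in the source population cannot be estimated directly — relative risk is not valid here. The odds ratio is the appropriate measure.
OR = (a·d)/(b·c) = (1741 × 533) / (415 × 583) = 927953 / 241945 = 3.83539

3.84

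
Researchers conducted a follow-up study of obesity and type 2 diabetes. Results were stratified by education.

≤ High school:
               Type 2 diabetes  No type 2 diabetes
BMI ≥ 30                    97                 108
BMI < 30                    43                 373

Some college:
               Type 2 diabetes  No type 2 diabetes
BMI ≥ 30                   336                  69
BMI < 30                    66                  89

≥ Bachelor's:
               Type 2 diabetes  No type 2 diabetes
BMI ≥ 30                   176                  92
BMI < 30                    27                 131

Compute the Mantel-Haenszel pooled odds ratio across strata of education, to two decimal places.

OR_MH = Σ(aᵢdᵢ/nᵢ) / Σ(bᵢcᵢ/nᵢ), where nᵢ is the stratum total.
Stratum 1 (≤ High school): n = 621; a·d/n = 97·373/621 = 58.2625; b·c/n = 108·43/621 = 7.4783
Stratum 2 (Some college): n = 560; a·d/n = 336·89/560 = 53.4000; b·c/n = 69·66/560 = 8.1321
Stratum 3 (≥ Bachelor's): n = 426; a·d/n = 176·131/426 = 54.1221; b·c/n = 92·27/426 = 5.8310
OR_MH = (58.2625 + 53.4000 + 54.1221) / (7.4783 + 8.1321 + 5.8310) = 165.7845 / 21.4414 = 7.73199

7.73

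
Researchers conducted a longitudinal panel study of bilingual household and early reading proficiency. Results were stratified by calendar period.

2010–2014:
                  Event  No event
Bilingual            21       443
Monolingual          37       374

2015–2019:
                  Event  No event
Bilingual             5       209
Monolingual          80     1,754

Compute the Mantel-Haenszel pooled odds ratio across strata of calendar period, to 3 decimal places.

OR_MH = Σ(aᵢdᵢ/nᵢ) / Σ(bᵢcᵢ/nᵢ), where nᵢ is the stratum total.
Stratum 1 (2010–2014): n = 875; a·d/n = 21·374/875 = 8.9760; b·c/n = 443·37/875 = 18.7326
Stratum 2 (2015–2019): n = 2048; a·d/n = 5·1754/2048 = 4.2822; b·c/n = 209·80/2048 = 8.1641
OR_MH = (8.9760 + 4.2822) / (18.7326 + 8.1641) = 13.2582 / 26.8966 = 0.49293

0.493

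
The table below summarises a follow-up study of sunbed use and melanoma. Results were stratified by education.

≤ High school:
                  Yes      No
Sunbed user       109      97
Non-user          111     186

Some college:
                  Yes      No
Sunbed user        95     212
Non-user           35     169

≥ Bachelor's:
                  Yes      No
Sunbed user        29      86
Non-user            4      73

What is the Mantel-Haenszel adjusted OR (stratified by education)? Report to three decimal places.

OR_MH = Σ(aᵢdᵢ/nᵢ) / Σ(bᵢcᵢ/nᵢ), where nᵢ is the stratum total.
Stratum 1 (≤ High school): n = 503; a·d/n = 109·186/503 = 40.3062; b·c/n = 97·111/503 = 21.4056
Stratum 2 (Some college): n = 511; a·d/n = 95·169/511 = 31.4188; b·c/n = 212·35/511 = 14.5205
Stratum 3 (≥ Bachelor's): n = 192; a·d/n = 29·73/192 = 11.0260; b·c/n = 86·4/192 = 1.7917
OR_MH = (40.3062 + 31.4188 + 11.0260) / (21.4056 + 14.5205 + 1.7917) = 82.7510 / 37.7178 = 2.19395

2.194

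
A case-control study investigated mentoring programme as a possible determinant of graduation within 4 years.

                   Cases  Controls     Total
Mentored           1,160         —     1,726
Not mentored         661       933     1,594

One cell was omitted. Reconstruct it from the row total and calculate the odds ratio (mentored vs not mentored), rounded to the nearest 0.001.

2.893

The missing cell is in the exposed row: 1726 − 1160 = 566.
So a = 1160, b = 566, c = 661, d = 933.
OR = (a·d)/(b·c) = (1160 × 933) / (566 × 661) = 1082280 / 374126 = 2.89282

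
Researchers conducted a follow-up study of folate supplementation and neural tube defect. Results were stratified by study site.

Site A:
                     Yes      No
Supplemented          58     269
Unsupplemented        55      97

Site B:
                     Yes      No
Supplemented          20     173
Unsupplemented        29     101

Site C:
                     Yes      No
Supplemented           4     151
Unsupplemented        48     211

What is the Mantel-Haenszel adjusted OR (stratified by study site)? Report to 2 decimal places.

OR_MH = Σ(aᵢdᵢ/nᵢ) / Σ(bᵢcᵢ/nᵢ), where nᵢ is the stratum total.
Stratum 1 (Site A): n = 479; a·d/n = 58·97/479 = 11.7453; b·c/n = 269·55/479 = 30.8873
Stratum 2 (Site B): n = 323; a·d/n = 20·101/323 = 6.2539; b·c/n = 173·29/323 = 15.5325
Stratum 3 (Site C): n = 414; a·d/n = 4·211/414 = 2.0386; b·c/n = 151·48/414 = 17.5072
OR_MH = (11.7453 + 6.2539 + 2.0386) / (30.8873 + 15.5325 + 17.5072) = 20.0378 / 63.9270 = 0.31345

0.31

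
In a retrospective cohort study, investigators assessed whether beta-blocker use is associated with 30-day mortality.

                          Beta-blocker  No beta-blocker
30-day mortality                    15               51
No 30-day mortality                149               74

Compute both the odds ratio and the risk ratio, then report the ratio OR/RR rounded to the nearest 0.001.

0.652

Reading the table with exposure as columns: a = 15 (Beta-blocker, case), b = 149 (Beta-blocker, non-case), c = 51 (No beta-blocker, case), d = 74.
OR = (15·74)/(149·51) = 1110/7599 = 0.14607
Risk in exposed = 15/164 = 0.09146; risk in unexposed = 51/125 = 0.40800; RR = 0.22418
OR/RR = 0.14607 / 0.22418 = 0.65160
The outcome is not rare, so the OR lies further from 1 than the RR.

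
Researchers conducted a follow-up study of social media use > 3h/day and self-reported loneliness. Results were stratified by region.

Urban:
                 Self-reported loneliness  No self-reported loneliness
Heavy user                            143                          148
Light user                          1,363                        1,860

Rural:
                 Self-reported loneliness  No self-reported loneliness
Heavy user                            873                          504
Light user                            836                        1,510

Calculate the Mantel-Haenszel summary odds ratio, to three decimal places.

OR_MH = Σ(aᵢdᵢ/nᵢ) / Σ(bᵢcᵢ/nᵢ), where nᵢ is the stratum total.
Stratum 1 (Urban): n = 3514; a·d/n = 143·1860/3514 = 75.6915; b·c/n = 148·1363/3514 = 57.4058
Stratum 2 (Rural): n = 3723; a·d/n = 873·1510/3723 = 354.0774; b·c/n = 504·836/3723 = 113.1732
OR_MH = (75.6915 + 354.0774) / (57.4058 + 113.1732) = 429.7689 / 170.5791 = 2.51947

2.519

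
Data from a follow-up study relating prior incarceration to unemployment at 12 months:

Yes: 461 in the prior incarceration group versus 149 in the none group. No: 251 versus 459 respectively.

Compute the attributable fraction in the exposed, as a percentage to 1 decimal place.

62.2

From the description: a = 461, b = 251, c = 149, d = 459.
Risk in exposed = 461/712 = 0.64747; risk in unexposed = 149/608 = 0.24507.
RR = 0.64747/0.24507 = 2.64203
AR% = (RR − 1)/RR × 100 = (2.64203 − 1)/2.64203 × 100 = 62.1504%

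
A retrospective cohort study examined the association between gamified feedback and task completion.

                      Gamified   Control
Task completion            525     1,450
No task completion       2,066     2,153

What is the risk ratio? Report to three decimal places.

Reading the table with exposure as columns: a = 525 (Gamified, case), b = 2066 (Gamified, non-case), c = 1450 (Control, case), d = 2153.
Risk in exposed = 525/2591 = 0.20262; risk in unexposed = 1450/3603 = 0.40244.
RR = 0.20262 / 0.40244 = 0.50349
The risk is 50% lower among the exposed than among the unexposed.

0.503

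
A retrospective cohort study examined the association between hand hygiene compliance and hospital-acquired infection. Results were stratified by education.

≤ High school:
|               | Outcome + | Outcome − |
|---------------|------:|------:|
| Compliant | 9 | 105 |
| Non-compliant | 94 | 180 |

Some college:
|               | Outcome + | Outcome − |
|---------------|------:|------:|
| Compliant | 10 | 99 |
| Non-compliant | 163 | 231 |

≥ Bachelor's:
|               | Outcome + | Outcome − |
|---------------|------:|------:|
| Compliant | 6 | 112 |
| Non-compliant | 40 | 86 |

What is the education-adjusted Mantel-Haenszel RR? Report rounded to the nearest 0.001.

RR_MH = Σ(aᵢ·n₀ᵢ/nᵢ) / Σ(cᵢ·n₁ᵢ/nᵢ), with n₁ᵢ = aᵢ+bᵢ (exposed), n₀ᵢ = cᵢ+dᵢ (unexposed), nᵢ = n₁ᵢ+n₀ᵢ.
Stratum 1 (≤ High school): n₁ = 114, n₀ = 274, n = 388; a·n₀/n = 9·274/388 = 6.3557; c·n₁/n = 94·114/388 = 27.6186
Stratum 2 (Some college): n₁ = 109, n₀ = 394, n = 503; a·n₀/n = 10·394/503 = 7.8330; c·n₁/n = 163·109/503 = 35.3221
Stratum 3 (≥ Bachelor's): n₁ = 118, n₀ = 126, n = 244; a·n₀/n = 6·126/244 = 3.0984; c·n₁/n = 40·118/244 = 19.3443
RR_MH = (6.3557 + 7.8330 + 3.0984) / (27.6186 + 35.3221 + 19.3443) = 17.2870 / 82.2849 = 0.21009

0.210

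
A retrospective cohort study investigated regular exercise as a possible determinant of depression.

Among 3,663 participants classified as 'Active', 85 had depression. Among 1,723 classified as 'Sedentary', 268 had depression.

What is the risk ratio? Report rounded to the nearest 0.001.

From the description: a = 85, b = 3578, c = 268, d = 1455.
Risk in exposed = 85/3663 = 0.02321; risk in unexposed = 268/1723 = 0.15554.
RR = 0.02321 / 0.15554 = 0.14919
The risk is 85% lower among the exposed than among the unexposed.

0.149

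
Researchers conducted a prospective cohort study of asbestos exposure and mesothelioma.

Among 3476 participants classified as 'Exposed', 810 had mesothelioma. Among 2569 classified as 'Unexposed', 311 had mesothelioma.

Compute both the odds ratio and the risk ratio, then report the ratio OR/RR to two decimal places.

1.15

From the description: a = 810, b = 2666, c = 311, d = 2258.
OR = (810·2258)/(2666·311) = 1828980/829126 = 2.20591
Risk in exposed = 810/3476 = 0.23303; risk in unexposed = 311/2569 = 0.12106; RR = 1.92490
OR/RR = 2.20591 / 1.92490 = 1.14599
The outcome is not rare, so the OR lies further from 1 than the RR.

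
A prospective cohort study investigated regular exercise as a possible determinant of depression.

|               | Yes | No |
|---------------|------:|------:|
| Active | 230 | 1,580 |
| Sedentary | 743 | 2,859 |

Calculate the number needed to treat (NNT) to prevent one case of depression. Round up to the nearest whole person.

Risk in treated group = 230/1810 = 0.12707; risk in control = 743/3602 = 0.20627.
Absolute risk reduction = 0.20627 − 0.12707 = 0.07920
NNT = 1 / ARR = 1 / 0.07920 = 12.626 → round up → 13

13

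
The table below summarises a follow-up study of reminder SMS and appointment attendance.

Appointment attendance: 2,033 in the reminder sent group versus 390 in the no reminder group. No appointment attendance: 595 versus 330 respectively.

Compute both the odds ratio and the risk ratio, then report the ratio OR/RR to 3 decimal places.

From the description: a = 2033, b = 595, c = 390, d = 330.
OR = (2033·330)/(595·390) = 670890/232050 = 2.89114
Risk in exposed = 2033/2628 = 0.77359; risk in unexposed = 390/720 = 0.54167; RR = 1.42817
OR/RR = 2.89114 / 1.42817 = 2.02437
The outcome is not rare, so the OR lies further from 1 than the RR.

2.024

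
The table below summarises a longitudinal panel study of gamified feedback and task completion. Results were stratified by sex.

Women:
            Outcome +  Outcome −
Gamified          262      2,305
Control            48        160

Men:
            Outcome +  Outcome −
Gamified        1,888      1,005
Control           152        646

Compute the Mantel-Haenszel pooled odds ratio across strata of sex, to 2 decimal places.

4.25

OR_MH = Σ(aᵢdᵢ/nᵢ) / Σ(bᵢcᵢ/nᵢ), where nᵢ is the stratum total.
Stratum 1 (Women): n = 2775; a·d/n = 262·160/2775 = 15.1063; b·c/n = 2305·48/2775 = 39.8703
Stratum 2 (Men): n = 3691; a·d/n = 1888·646/3691 = 330.4384; b·c/n = 1005·152/3691 = 41.3872
OR_MH = (15.1063 + 330.4384) / (39.8703 + 41.3872) = 345.5447 / 81.2574 = 4.25247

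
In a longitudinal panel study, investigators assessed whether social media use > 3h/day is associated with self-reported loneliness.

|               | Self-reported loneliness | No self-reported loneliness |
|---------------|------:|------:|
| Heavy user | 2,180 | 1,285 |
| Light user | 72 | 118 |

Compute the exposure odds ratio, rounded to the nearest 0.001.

2.780

Cells: a = 2180, b = 1285, c = 72, d = 118.
OR = (a·d)/(b·c) = (2180 × 118) / (1285 × 72) = 257240 / 92520 = 2.78037
The odds of self-reported loneliness are about 2.78 times as high in the heavy user group.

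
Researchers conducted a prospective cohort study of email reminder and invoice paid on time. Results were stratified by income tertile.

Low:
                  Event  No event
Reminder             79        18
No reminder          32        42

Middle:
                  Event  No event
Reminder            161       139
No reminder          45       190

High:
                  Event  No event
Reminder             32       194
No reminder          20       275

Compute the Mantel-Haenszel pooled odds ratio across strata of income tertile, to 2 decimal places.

4.15

OR_MH = Σ(aᵢdᵢ/nᵢ) / Σ(bᵢcᵢ/nᵢ), where nᵢ is the stratum total.
Stratum 1 (Low): n = 171; a·d/n = 79·42/171 = 19.4035; b·c/n = 18·32/171 = 3.3684
Stratum 2 (Middle): n = 535; a·d/n = 161·190/535 = 57.1776; b·c/n = 139·45/535 = 11.6916
Stratum 3 (High): n = 521; a·d/n = 32·275/521 = 16.8906; b·c/n = 194·20/521 = 7.4472
OR_MH = (19.4035 + 57.1776 + 16.8906) / (3.3684 + 11.6916 + 7.4472) = 93.4717 / 22.5072 = 4.15296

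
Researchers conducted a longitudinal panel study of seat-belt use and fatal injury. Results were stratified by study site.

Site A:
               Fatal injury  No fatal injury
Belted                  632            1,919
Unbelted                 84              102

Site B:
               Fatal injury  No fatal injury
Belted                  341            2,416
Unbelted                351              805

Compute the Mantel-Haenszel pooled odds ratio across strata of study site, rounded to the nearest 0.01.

0.34

OR_MH = Σ(aᵢdᵢ/nᵢ) / Σ(bᵢcᵢ/nᵢ), where nᵢ is the stratum total.
Stratum 1 (Site A): n = 2737; a·d/n = 632·102/2737 = 23.5528; b·c/n = 1919·84/2737 = 58.8951
Stratum 2 (Site B): n = 3913; a·d/n = 341·805/3913 = 70.1521; b·c/n = 2416·351/3913 = 216.7176
OR_MH = (23.5528 + 70.1521) / (58.8951 + 216.7176) = 93.7049 / 275.6127 = 0.33999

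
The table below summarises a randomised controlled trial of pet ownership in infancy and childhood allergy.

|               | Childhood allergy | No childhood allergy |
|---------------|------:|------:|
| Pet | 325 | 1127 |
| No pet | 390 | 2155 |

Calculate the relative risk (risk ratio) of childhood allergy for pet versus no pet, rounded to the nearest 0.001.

Cells: a = 325, b = 1127, c = 390, d = 2155.
Risk in exposed = 325/1452 = 0.22383; risk in unexposed = 390/2545 = 0.15324.
RR = 0.22383 / 0.15324 = 1.46063
The risk among the exposed is 1.46 times that among the unexposed.

1.461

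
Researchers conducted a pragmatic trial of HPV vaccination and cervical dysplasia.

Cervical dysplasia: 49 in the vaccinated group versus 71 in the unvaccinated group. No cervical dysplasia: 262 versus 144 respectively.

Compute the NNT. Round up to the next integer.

6

Risk in treated group = 49/311 = 0.15756; risk in control = 71/215 = 0.33023.
Absolute risk reduction = 0.33023 − 0.15756 = 0.17268
NNT = 1 / ARR = 1 / 0.17268 = 5.791 → round up → 6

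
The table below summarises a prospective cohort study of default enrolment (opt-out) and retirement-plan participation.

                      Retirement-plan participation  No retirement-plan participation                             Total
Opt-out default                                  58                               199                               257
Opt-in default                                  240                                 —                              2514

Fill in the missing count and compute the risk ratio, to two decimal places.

The missing cell is in the unexposed row: 2514 − 240 = 2274.
So a = 58, b = 199, c = 240, d = 2274.
RR = [a/(a+b)] / [c/(c+d)] = (58/257) / (240/2514) = 0.22568/0.09547 = 2.36401

2.36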